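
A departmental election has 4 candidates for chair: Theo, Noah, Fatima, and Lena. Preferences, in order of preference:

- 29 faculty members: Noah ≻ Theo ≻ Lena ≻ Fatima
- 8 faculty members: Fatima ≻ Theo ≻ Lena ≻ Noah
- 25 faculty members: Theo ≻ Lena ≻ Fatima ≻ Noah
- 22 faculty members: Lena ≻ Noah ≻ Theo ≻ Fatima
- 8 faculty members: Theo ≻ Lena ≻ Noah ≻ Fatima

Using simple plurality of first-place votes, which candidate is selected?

First-place votes: Theo 33, Noah 29, Fatima 8, Lena 22.
Theo has the most first-place votes.

Theo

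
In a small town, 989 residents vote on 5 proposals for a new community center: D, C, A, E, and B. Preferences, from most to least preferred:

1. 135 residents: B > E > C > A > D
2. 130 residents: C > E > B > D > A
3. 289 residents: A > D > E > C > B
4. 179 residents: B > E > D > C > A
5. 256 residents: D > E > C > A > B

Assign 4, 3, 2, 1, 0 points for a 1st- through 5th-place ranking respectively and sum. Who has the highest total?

E

D: 135·0 + 130·1 + 289·3 + 179·2 + 256·4 = 2379
C: 135·2 + 130·4 + 289·1 + 179·1 + 256·2 = 1770
A: 135·1 + 130·0 + 289·4 + 179·0 + 256·1 = 1547
E: 135·3 + 130·3 + 289·2 + 179·3 + 256·3 = 2678
B: 135·4 + 130·2 + 289·0 + 179·4 + 256·0 = 1516
E has the highest Borda score (2678).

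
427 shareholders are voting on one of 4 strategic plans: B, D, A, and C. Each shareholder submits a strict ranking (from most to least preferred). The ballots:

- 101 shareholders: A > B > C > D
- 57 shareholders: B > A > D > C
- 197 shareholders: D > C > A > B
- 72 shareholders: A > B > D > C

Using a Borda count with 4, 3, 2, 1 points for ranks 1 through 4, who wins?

A

B: 101·3 + 57·4 + 197·1 + 72·3 = 944
D: 101·1 + 57·2 + 197·4 + 72·2 = 1147
A: 101·4 + 57·3 + 197·2 + 72·4 = 1257
C: 101·2 + 57·1 + 197·3 + 72·1 = 922
A has the highest Borda score (1257).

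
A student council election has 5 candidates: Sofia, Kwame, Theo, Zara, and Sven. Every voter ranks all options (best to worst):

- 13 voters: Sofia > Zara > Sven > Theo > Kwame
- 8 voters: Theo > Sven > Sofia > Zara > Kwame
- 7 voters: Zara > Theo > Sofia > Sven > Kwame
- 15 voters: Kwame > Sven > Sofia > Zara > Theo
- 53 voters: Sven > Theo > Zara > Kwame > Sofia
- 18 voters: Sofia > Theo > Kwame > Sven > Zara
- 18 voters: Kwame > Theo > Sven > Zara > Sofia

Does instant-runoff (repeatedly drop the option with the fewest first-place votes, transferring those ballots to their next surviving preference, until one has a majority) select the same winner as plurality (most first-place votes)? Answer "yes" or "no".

yes

Instant-runoff — R1 Sofia 31, Kwame 33, Theo 8, Zara 7, Sven 53 (Zara out); R2 Sofia 31, Kwame 33, Theo 15, Sven 53 (Theo out); R3 Sofia 38, Kwame 33, Sven 61 (Kwame out); R4 Sofia 38, Sven 94 (Sven winner). Winner: Sven.
Plurality — first-place votes: Sofia 31, Kwame 33, Theo 8, Zara 7, Sven 53. Winner: Sven.
The two methods agree.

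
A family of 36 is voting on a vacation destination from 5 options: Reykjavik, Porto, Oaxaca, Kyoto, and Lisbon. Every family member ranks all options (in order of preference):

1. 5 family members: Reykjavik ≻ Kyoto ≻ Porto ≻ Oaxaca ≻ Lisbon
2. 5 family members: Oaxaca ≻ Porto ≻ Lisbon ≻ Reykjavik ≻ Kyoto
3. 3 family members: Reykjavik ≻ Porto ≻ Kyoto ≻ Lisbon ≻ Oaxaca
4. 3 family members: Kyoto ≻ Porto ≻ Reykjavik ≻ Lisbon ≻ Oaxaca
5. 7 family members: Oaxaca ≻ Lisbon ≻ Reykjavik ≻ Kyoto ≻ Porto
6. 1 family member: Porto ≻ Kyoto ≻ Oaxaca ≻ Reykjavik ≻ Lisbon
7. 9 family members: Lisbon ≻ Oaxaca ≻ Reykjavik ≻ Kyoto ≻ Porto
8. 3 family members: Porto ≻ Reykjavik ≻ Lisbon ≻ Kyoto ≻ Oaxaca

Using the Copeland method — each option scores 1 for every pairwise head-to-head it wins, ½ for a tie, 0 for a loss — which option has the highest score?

Oaxaca

Reykjavik: beats Porto and Kyoto; loses to Oaxaca and Lisbon → score 2.
Porto: beats Lisbon; loses to Reykjavik, Oaxaca, and Kyoto → score 1.
Oaxaca: beats Reykjavik, Porto, and Kyoto; ties Lisbon → score 3.5.
Kyoto: beats Porto; loses to Reykjavik, Oaxaca, and Lisbon → score 1.
Lisbon: beats Reykjavik and Kyoto; ties Oaxaca; loses to Porto → score 2.5.
Oaxaca has the best pairwise record.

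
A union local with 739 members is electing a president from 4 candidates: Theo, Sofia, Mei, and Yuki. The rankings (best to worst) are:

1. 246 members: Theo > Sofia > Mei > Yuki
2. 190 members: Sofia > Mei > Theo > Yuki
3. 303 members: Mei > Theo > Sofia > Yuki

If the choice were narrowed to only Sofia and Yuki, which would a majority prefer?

Voters preferring Sofia to Yuki: 739; preferring Yuki to Sofia: 0.
Sofia wins the head-to-head.

Sofia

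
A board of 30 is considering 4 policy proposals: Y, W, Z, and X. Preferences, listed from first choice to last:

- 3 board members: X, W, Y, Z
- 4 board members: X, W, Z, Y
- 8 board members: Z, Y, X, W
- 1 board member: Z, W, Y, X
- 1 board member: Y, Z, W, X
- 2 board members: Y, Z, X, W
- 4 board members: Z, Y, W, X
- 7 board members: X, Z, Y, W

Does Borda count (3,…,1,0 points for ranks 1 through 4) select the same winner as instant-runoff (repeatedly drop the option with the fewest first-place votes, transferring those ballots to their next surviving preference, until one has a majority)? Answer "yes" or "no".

Borda — scores: Y 44, W 21, Z 63, X 52. Winner: Z.
Instant-runoff — R1 Y 3, W 0, Z 13, X 14 (W out); R2 Y 3, Z 13, X 14 (Y out); R3 Z 16, X 14 (Z winner). Winner: Z.
The two methods agree.

yes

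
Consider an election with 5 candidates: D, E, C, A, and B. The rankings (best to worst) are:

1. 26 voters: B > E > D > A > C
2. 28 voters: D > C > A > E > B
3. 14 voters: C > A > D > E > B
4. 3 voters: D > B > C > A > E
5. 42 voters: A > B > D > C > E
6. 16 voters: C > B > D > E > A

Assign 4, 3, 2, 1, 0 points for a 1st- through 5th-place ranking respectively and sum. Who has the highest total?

D

D: 26·2 + 28·4 + 14·2 + 3·4 + 42·2 + 16·2 = 320
E: 26·3 + 28·1 + 14·1 + 3·0 + 42·0 + 16·1 = 136
C: 26·0 + 28·3 + 14·4 + 3·2 + 42·1 + 16·4 = 252
A: 26·1 + 28·2 + 14·3 + 3·1 + 42·4 + 16·0 = 295
B: 26·4 + 28·0 + 14·0 + 3·3 + 42·3 + 16·3 = 287
D has the highest Borda score (320).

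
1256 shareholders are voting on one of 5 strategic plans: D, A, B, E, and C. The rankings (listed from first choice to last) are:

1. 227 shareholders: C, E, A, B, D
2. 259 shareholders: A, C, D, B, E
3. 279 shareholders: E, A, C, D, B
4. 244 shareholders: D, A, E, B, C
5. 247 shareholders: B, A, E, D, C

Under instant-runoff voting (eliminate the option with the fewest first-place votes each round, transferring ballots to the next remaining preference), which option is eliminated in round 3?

Round 1: D 244, A 259, B 247, E 279, C 227. Eliminate C.
Round 2: D 244, A 259, B 247, E 506. Eliminate D.
Round 3: A 503, B 247, E 506. Eliminate B.

B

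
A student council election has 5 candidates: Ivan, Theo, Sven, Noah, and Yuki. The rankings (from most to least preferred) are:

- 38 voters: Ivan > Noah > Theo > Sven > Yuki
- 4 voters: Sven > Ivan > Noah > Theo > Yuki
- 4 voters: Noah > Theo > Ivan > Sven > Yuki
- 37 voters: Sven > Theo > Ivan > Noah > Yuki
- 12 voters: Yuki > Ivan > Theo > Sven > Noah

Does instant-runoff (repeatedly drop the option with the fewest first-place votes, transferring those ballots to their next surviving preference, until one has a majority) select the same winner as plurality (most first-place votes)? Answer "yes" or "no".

no

Instant-runoff — R1 Ivan 38, Theo 0, Sven 41, Noah 4, Yuki 12 (Theo out); R2 Ivan 38, Sven 41, Noah 4, Yuki 12 (Noah out); R3 Ivan 42, Sven 41, Yuki 12 (Yuki out); R4 Ivan 54, Sven 41 (Ivan winner). Winner: Ivan.
Plurality — first-place votes: Ivan 38, Theo 0, Sven 41, Noah 4, Yuki 12. Winner: Sven.
The two methods disagree.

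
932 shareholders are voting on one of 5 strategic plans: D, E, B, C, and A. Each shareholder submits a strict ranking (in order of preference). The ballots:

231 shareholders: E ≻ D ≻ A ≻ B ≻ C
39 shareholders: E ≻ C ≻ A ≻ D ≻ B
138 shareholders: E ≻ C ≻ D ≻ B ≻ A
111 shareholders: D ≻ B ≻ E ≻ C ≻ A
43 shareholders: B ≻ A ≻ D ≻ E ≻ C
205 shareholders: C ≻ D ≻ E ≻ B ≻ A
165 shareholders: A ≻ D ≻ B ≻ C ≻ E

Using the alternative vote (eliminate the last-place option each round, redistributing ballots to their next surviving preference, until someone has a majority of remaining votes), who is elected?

E

Round 1: D 111, E 408, B 43, C 205, A 165. Eliminate B.
Round 2: D 111, E 408, C 205, A 208. Eliminate D.
Round 3: E 519, C 205, A 208. E has a majority.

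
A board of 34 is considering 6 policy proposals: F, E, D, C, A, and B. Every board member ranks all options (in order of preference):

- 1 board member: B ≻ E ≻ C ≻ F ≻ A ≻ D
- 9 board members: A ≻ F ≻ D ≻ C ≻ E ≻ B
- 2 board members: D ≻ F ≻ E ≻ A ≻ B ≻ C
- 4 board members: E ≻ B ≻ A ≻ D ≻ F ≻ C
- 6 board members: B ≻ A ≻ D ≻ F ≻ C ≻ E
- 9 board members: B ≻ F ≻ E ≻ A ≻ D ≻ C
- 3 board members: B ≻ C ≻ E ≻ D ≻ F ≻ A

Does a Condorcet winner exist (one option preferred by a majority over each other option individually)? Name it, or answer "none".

B vs F: 23–11 for B.
B vs E: 19–15 for B.
B vs D: 23–11 for B.
B vs C: 25–9 for B.
B vs A: 23–11 for B.
B beats every other option head-to-head.

B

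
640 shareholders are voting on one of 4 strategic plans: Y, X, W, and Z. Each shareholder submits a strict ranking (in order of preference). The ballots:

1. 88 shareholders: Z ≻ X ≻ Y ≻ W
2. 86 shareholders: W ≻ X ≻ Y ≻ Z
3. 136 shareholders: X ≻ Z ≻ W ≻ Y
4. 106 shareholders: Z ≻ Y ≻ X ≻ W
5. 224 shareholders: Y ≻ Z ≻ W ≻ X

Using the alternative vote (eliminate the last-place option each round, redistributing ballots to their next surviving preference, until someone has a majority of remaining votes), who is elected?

Y

Round 1: Y 224, X 136, W 86, Z 194. Eliminate W.
Round 2: Y 224, X 222, Z 194. Eliminate Z.
Round 3: Y 330, X 310. Y has a majority.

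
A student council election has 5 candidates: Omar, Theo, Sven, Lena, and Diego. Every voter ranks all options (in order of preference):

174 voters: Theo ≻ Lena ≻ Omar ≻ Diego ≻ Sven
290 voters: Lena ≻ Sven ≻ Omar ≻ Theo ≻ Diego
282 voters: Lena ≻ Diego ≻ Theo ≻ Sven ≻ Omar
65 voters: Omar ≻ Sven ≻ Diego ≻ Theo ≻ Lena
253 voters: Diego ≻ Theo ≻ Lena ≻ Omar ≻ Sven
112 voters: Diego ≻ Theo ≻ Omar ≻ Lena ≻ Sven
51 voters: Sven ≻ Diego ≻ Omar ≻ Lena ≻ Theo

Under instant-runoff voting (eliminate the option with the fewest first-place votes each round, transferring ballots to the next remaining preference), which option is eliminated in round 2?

Round 1: Omar 65, Theo 174, Sven 51, Lena 572, Diego 365. Eliminate Sven.
Round 2: Omar 65, Theo 174, Lena 572, Diego 416. Eliminate Omar.

Omar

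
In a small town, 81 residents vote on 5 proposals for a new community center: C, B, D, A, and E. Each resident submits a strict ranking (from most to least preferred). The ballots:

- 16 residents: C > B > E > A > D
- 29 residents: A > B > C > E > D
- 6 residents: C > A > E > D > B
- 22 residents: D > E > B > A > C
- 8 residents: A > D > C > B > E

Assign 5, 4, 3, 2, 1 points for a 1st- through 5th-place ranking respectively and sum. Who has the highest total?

C: 16·5 + 29·3 + 6·5 + 22·1 + 8·3 = 243
B: 16·4 + 29·4 + 6·1 + 22·3 + 8·2 = 268
D: 16·1 + 29·1 + 6·2 + 22·5 + 8·4 = 199
A: 16·2 + 29·5 + 6·4 + 22·2 + 8·5 = 285
E: 16·3 + 29·2 + 6·3 + 22·4 + 8·1 = 220
A has the highest Borda score (285).

A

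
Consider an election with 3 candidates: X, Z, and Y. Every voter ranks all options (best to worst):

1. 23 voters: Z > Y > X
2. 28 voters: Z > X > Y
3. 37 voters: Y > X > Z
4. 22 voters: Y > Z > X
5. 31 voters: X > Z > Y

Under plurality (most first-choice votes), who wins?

Y

First-place votes: X 31, Z 51, Y 59.
Y has the most first-place votes.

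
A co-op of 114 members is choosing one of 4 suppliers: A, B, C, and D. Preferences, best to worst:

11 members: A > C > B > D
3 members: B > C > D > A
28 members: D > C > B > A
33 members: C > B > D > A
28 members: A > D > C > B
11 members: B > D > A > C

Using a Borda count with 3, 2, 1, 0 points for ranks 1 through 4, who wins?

A: 11·3 + 3·0 + 28·0 + 33·0 + 28·3 + 11·1 = 128
B: 11·1 + 3·3 + 28·1 + 33·2 + 28·0 + 11·3 = 147
C: 11·2 + 3·2 + 28·2 + 33·3 + 28·1 + 11·0 = 211
D: 11·0 + 3·1 + 28·3 + 33·1 + 28·2 + 11·2 = 198
C has the highest Borda score (211).

C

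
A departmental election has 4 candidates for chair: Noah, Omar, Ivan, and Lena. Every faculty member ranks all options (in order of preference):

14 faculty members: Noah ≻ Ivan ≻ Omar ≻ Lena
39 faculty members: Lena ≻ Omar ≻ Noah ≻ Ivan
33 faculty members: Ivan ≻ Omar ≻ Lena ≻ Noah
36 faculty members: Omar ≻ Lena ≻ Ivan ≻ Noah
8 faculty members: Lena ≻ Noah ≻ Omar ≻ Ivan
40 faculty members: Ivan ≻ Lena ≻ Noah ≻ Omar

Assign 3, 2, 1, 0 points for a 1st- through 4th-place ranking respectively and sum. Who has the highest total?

Lena

Noah: 14·3 + 39·1 + 33·0 + 36·0 + 8·2 + 40·1 = 137
Omar: 14·1 + 39·2 + 33·2 + 36·3 + 8·1 + 40·0 = 274
Ivan: 14·2 + 39·0 + 33·3 + 36·1 + 8·0 + 40·3 = 283
Lena: 14·0 + 39·3 + 33·1 + 36·2 + 8·3 + 40·2 = 326
Lena has the highest Borda score (326).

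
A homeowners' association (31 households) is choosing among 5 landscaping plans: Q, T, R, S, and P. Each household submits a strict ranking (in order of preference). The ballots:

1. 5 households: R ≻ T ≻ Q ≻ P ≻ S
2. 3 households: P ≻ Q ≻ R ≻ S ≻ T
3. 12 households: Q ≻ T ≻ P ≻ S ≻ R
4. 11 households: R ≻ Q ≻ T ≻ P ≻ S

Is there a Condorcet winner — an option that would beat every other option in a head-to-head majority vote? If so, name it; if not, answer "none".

R

R vs Q: 16–15 for R.
R vs T: 19–12 for R.
R vs S: 19–12 for R.
R vs P: 16–15 for R.
R beats every other option head-to-head.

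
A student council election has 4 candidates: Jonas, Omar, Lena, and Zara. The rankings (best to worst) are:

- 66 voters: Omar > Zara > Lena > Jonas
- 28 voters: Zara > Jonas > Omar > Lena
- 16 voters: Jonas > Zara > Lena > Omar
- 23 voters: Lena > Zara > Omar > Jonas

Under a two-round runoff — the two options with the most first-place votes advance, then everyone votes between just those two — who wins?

Zara

Round 1 first-place votes: Jonas 16, Omar 66, Lena 23, Zara 28.
Omar and Zara advance.
Runoff: Omar is preferred to Zara by 66 voters; Zara by 67.
Zara wins the runoff.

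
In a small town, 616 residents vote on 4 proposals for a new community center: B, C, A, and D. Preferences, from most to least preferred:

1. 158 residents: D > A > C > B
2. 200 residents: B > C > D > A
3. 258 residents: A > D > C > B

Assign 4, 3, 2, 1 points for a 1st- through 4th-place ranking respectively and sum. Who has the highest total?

D

B: 158·1 + 200·4 + 258·1 = 1216
C: 158·2 + 200·3 + 258·2 = 1432
A: 158·3 + 200·1 + 258·4 = 1706
D: 158·4 + 200·2 + 258·3 = 1806
D has the highest Borda score (1806).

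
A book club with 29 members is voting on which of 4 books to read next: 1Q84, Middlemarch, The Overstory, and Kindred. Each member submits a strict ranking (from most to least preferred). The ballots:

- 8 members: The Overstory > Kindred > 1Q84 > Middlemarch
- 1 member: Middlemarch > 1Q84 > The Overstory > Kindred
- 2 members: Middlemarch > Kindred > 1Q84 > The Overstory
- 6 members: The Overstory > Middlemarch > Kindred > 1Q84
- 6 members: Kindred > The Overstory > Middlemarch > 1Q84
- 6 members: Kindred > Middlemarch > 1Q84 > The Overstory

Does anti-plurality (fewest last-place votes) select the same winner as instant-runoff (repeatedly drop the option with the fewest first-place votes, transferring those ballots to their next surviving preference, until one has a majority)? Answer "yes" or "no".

no

Anti-plurality — last-place votes: 1Q84 12, Middlemarch 8, The Overstory 8, Kindred 1. Winner: Kindred.
Instant-runoff — R1 1Q84 0, Middlemarch 3, The Overstory 14, Kindred 12 (1Q84 out); R2 Middlemarch 3, The Overstory 14, Kindred 12 (Middlemarch out); R3 The Overstory 15, Kindred 14 (The Overstory winner). Winner: The Overstory.
The two methods disagree.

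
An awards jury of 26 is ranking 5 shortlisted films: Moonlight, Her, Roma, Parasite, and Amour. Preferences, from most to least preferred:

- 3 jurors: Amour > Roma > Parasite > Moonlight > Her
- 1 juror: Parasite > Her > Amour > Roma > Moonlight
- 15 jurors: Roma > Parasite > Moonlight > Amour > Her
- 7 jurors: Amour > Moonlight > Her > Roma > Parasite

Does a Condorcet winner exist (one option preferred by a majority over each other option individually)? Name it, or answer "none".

Roma

Roma vs Moonlight: 19–7 for Roma.
Roma vs Her: 18–8 for Roma.
Roma vs Parasite: 25–1 for Roma.
Roma vs Amour: 15–11 for Roma.
Roma beats every other option head-to-head.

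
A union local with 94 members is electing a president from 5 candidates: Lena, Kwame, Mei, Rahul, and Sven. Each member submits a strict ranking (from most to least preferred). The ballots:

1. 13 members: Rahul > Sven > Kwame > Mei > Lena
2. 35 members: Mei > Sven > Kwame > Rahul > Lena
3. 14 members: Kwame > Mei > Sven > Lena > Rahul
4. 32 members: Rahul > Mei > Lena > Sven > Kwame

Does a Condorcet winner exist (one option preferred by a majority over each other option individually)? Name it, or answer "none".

Mei vs Lena: 94–0 for Mei.
Mei vs Kwame: 67–27 for Mei.
Mei vs Rahul: 49–45 for Mei.
Mei vs Sven: 81–13 for Mei.
Mei beats every other option head-to-head.

Mei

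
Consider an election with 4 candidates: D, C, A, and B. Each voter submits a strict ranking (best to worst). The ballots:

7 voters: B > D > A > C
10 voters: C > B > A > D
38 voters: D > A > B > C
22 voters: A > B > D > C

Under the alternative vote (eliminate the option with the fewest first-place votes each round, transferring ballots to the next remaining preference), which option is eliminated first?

B

Round 1: D 38, C 10, A 22, B 7. Eliminate B.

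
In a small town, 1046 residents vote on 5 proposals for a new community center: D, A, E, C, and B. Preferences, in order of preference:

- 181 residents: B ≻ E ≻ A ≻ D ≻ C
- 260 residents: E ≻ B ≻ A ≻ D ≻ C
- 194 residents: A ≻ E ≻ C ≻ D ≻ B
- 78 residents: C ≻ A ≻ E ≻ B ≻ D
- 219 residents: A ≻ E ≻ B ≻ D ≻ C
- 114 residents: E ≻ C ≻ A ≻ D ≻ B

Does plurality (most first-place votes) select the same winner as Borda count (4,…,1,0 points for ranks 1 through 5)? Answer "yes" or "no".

Plurality — first-place votes: D 0, A 413, E 374, C 78, B 181. Winner: A.
Borda — scores: D 968, A 2996, E 3434, C 1042, B 2020. Winner: E.
The two methods disagree.

no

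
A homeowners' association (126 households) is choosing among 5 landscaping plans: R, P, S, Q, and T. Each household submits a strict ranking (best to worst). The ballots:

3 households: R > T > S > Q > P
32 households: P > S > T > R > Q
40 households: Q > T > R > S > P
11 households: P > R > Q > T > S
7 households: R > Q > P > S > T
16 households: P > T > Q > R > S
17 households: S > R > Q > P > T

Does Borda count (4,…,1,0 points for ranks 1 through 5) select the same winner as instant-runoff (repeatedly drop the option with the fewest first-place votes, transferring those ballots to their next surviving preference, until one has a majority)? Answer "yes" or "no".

Borda — scores: R 252, P 267, S 217, Q 272, T 252. Winner: Q.
Instant-runoff — R1 R 10, P 59, S 17, Q 40, T 0 (T out); R2 R 10, P 59, S 17, Q 40 (R out); R3 P 59, S 20, Q 47 (S out); R4 P 59, Q 67 (Q winner). Winner: Q.
The two methods agree.

yes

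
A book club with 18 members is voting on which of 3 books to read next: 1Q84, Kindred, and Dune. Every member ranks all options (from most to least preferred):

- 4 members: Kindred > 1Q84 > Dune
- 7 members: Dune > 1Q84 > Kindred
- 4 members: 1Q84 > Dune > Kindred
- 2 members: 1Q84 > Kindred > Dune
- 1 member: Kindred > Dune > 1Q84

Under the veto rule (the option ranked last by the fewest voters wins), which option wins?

Last-place votes: 1Q84 1, Kindred 11, Dune 6.
1Q84 is ranked last by the fewest voters, so 1Q84 wins.

1Q84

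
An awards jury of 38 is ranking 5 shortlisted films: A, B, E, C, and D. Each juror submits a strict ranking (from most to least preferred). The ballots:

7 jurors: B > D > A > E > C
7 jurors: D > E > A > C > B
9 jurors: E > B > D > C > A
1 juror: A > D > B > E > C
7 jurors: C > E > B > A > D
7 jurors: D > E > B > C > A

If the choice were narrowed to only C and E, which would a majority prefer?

E

Voters preferring C to E: 7; preferring E to C: 31.
E wins the head-to-head.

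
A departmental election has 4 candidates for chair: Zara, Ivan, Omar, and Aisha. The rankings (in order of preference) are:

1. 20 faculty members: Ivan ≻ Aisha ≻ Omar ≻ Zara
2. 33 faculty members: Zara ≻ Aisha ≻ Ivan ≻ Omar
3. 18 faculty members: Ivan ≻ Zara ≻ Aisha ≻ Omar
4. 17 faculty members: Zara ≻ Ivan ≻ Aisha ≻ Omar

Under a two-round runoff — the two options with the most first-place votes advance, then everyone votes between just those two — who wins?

Round 1 first-place votes: Zara 50, Ivan 38, Omar 0, Aisha 0.
Zara and Ivan advance.
Runoff: Zara is preferred to Ivan by 50 voters; Ivan by 38.
Zara wins the runoff.

Zara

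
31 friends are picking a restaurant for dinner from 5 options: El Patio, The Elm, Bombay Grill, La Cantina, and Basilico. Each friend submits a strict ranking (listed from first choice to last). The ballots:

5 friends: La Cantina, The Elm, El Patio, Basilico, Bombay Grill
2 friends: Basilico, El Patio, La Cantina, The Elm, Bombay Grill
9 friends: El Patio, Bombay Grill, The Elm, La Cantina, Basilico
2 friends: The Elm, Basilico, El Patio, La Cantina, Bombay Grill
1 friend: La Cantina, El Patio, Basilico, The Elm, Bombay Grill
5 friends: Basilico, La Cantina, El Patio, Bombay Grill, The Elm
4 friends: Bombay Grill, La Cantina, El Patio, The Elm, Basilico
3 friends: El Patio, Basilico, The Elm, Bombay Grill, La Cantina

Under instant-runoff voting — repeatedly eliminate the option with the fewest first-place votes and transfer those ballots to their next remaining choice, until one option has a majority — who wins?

Round 1: El Patio 12, The Elm 2, Bombay Grill 4, La Cantina 6, Basilico 7. Eliminate The Elm.
Round 2: El Patio 12, Bombay Grill 4, La Cantina 6, Basilico 9. Eliminate Bombay Grill.
Round 3: El Patio 12, La Cantina 10, Basilico 9. Eliminate Basilico.
Round 4: El Patio 16, La Cantina 15. El Patio has a majority.

El Patio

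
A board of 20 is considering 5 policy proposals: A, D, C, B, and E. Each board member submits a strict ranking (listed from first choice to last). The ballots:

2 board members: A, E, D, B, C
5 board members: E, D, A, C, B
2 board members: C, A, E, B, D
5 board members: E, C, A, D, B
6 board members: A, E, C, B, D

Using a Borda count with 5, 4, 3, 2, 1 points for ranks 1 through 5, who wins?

E

A: 2·5 + 5·3 + 2·4 + 5·3 + 6·5 = 78
D: 2·3 + 5·4 + 2·1 + 5·2 + 6·1 = 44
C: 2·1 + 5·2 + 2·5 + 5·4 + 6·3 = 60
B: 2·2 + 5·1 + 2·2 + 5·1 + 6·2 = 30
E: 2·4 + 5·5 + 2·3 + 5·5 + 6·4 = 88
E has the highest Borda score (88).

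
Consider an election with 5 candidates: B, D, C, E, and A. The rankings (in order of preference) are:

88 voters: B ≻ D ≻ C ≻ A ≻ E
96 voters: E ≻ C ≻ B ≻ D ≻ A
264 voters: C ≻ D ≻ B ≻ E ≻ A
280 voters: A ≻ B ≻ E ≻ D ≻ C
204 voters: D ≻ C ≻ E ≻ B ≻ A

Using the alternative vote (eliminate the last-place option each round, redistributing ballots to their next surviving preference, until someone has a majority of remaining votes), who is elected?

Round 1: B 88, D 204, C 264, E 96, A 280. Eliminate B.
Round 2: D 292, C 264, E 96, A 280. Eliminate E.
Round 3: D 292, C 360, A 280. Eliminate A.
Round 4: D 572, C 360. D has a majority.

D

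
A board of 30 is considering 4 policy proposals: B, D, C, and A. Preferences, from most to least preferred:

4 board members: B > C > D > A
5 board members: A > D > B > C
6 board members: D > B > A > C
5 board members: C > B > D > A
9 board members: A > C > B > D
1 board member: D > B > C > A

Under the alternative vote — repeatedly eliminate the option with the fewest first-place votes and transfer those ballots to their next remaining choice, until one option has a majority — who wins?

Round 1: B 4, D 7, C 5, A 14. Eliminate B.
Round 2: D 7, C 9, A 14. Eliminate D.
Round 3: C 10, A 20. A has a majority.

A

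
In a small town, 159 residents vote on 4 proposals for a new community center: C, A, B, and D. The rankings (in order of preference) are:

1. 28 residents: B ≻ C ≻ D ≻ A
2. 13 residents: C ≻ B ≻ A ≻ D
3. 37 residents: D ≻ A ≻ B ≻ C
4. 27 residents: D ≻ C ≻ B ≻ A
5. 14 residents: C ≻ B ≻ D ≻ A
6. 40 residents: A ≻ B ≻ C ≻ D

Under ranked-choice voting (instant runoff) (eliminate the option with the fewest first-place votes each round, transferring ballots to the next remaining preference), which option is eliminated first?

C

Round 1: C 27, A 40, B 28, D 64. Eliminate C.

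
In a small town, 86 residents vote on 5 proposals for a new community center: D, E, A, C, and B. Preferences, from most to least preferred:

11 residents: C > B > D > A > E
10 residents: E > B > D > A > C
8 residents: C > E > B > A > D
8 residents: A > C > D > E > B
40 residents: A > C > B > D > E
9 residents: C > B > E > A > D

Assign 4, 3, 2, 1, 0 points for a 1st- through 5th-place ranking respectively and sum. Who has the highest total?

D: 11·2 + 10·2 + 8·0 + 8·2 + 40·1 + 9·0 = 98
E: 11·0 + 10·4 + 8·3 + 8·1 + 40·0 + 9·2 = 90
A: 11·1 + 10·1 + 8·1 + 8·4 + 40·4 + 9·1 = 230
C: 11·4 + 10·0 + 8·4 + 8·3 + 40·3 + 9·4 = 256
B: 11·3 + 10·3 + 8·2 + 8·0 + 40·2 + 9·3 = 186
C has the highest Borda score (256).

C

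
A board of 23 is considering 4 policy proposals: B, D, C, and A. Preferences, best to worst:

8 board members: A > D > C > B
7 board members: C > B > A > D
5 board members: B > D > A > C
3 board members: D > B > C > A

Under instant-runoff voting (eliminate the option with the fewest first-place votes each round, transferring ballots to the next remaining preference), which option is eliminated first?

Round 1: B 5, D 3, C 7, A 8. Eliminate D.

D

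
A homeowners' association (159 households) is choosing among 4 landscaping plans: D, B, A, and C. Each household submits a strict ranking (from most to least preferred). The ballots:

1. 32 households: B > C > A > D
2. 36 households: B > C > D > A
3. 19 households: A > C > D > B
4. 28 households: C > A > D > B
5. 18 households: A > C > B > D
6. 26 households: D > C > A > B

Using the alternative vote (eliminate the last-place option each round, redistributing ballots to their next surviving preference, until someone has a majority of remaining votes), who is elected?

C

Round 1: D 26, B 68, A 37, C 28. Eliminate D.
Round 2: B 68, A 37, C 54. Eliminate A.
Round 3: B 68, C 91. C has a majority.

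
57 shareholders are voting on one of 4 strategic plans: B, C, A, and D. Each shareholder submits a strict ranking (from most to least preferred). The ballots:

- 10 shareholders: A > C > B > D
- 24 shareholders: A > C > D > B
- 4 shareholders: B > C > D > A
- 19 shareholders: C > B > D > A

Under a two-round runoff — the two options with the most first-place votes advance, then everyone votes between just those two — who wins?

Round 1 first-place votes: B 4, C 19, A 34, D 0.
A and C advance.
Runoff: A is preferred to C by 34 voters; C by 23.
A wins the runoff.

A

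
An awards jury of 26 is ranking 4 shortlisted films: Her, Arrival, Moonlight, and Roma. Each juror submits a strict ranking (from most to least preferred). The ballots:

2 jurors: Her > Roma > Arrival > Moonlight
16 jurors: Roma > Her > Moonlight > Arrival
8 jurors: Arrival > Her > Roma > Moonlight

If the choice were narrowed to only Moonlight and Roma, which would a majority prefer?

Roma

Voters preferring Moonlight to Roma: 0; preferring Roma to Moonlight: 26.
Roma wins the head-to-head.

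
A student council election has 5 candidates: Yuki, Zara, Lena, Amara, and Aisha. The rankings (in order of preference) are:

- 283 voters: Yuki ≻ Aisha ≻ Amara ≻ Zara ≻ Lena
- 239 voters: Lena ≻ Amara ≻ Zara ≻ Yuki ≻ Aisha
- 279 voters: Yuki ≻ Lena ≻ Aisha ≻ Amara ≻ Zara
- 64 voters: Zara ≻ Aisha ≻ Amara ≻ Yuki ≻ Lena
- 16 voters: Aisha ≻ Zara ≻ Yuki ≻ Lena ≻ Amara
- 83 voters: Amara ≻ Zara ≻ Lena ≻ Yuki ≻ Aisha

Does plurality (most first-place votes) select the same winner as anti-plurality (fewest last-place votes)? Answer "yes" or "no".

Plurality — first-place votes: Yuki 562, Zara 64, Lena 239, Amara 83, Aisha 16. Winner: Yuki.
Anti-plurality — last-place votes: Yuki 0, Zara 279, Lena 347, Amara 16, Aisha 322. Winner: Yuki.
The two methods agree.

yes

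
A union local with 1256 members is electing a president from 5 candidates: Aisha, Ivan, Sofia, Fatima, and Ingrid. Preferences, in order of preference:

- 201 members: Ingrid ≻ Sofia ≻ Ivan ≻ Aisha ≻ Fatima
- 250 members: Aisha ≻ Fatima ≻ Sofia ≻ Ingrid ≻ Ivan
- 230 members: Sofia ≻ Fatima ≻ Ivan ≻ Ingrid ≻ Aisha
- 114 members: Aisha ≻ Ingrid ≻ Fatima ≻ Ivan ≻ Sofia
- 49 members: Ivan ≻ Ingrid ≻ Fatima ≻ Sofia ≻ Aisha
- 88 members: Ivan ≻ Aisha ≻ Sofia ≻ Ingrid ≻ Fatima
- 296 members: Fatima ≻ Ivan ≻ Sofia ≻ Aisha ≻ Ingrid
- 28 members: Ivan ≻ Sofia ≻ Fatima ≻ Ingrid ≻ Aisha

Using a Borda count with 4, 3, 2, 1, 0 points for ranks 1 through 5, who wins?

Fatima

Aisha: 201·1 + 250·4 + 230·0 + 114·4 + 49·0 + 88·3 + 296·1 + 28·0 = 2217
Ivan: 201·2 + 250·0 + 230·2 + 114·1 + 49·4 + 88·4 + 296·3 + 28·4 = 2524
Sofia: 201·3 + 250·2 + 230·4 + 114·0 + 49·1 + 88·2 + 296·2 + 28·3 = 2924
Fatima: 201·0 + 250·3 + 230·3 + 114·2 + 49·2 + 88·0 + 296·4 + 28·2 = 3006
Ingrid: 201·4 + 250·1 + 230·1 + 114·3 + 49·3 + 88·1 + 296·0 + 28·1 = 1889
Fatima has the highest Borda score (3006).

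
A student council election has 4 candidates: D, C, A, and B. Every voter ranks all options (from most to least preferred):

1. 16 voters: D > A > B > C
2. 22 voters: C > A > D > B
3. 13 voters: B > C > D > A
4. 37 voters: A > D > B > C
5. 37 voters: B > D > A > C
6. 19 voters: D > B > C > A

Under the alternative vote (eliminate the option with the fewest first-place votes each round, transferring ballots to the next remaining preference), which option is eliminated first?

C

Round 1: D 35, C 22, A 37, B 50. Eliminate C.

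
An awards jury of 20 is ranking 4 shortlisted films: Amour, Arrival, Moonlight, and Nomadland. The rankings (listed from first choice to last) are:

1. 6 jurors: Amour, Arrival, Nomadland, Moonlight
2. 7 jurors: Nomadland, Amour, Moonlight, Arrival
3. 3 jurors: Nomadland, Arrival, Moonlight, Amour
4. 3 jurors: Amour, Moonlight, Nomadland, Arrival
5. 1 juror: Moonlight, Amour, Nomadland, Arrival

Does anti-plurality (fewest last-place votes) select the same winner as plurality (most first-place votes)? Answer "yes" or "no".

yes

Anti-plurality — last-place votes: Amour 3, Arrival 11, Moonlight 6, Nomadland 0. Winner: Nomadland.
Plurality — first-place votes: Amour 9, Arrival 0, Moonlight 1, Nomadland 10. Winner: Nomadland.
The two methods agree.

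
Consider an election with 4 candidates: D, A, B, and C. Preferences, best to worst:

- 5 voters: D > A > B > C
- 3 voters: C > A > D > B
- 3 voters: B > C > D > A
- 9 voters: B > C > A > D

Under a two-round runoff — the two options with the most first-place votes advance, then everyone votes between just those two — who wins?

Round 1 first-place votes: D 5, A 0, B 12, C 3.
B and D advance.
Runoff: B is preferred to D by 12 voters; D by 8.
B wins the runoff.

B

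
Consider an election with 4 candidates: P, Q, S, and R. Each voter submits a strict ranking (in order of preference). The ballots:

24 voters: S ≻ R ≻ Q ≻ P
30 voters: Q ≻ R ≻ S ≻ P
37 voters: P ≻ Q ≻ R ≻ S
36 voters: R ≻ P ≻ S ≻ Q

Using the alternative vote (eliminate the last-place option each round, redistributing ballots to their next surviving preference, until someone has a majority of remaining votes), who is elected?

R

Round 1: P 37, Q 30, S 24, R 36. Eliminate S.
Round 2: P 37, Q 30, R 60. Eliminate Q.
Round 3: P 37, R 90. R has a majority.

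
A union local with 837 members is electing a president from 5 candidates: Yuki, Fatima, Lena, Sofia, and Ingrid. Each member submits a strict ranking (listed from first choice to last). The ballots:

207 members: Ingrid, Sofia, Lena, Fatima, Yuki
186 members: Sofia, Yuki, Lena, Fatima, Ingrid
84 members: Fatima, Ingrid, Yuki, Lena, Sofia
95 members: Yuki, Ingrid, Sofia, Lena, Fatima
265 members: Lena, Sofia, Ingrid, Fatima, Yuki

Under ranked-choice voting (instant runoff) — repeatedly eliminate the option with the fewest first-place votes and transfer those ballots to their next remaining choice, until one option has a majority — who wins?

Lena

Round 1: Yuki 95, Fatima 84, Lena 265, Sofia 186, Ingrid 207. Eliminate Fatima.
Round 2: Yuki 95, Lena 265, Sofia 186, Ingrid 291. Eliminate Yuki.
Round 3: Lena 265, Sofia 186, Ingrid 386. Eliminate Sofia.
Round 4: Lena 451, Ingrid 386. Lena has a majority.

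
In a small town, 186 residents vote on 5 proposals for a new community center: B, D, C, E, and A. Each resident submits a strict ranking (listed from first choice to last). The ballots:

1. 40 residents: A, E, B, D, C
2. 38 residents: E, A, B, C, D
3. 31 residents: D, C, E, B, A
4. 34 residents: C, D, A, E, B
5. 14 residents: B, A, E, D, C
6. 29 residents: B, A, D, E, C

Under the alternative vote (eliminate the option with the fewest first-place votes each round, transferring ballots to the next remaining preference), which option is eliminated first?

D

Round 1: B 43, D 31, C 34, E 38, A 40. Eliminate D.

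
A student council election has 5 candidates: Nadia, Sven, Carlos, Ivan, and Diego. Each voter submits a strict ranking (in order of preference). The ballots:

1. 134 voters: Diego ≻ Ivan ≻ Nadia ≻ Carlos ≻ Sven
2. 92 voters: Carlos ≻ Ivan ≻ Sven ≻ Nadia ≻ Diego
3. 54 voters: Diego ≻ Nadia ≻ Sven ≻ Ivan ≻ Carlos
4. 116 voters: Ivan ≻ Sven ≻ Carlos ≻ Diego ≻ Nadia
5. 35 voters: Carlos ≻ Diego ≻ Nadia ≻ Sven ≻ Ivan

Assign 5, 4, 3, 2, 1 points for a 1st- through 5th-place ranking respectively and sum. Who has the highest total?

Nadia: 134·3 + 92·2 + 54·4 + 116·1 + 35·3 = 1023
Sven: 134·1 + 92·3 + 54·3 + 116·4 + 35·2 = 1106
Carlos: 134·2 + 92·5 + 54·1 + 116·3 + 35·5 = 1305
Ivan: 134·4 + 92·4 + 54·2 + 116·5 + 35·1 = 1627
Diego: 134·5 + 92·1 + 54·5 + 116·2 + 35·4 = 1404
Ivan has the highest Borda score (1627).

Ivan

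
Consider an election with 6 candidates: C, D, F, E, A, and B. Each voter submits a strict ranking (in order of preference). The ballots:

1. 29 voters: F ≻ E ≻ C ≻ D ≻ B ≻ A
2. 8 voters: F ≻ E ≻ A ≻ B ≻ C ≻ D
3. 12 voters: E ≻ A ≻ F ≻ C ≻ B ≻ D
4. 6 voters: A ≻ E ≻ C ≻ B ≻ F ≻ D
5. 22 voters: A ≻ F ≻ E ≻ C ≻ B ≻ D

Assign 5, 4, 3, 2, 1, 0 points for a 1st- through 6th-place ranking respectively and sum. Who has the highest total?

F

C: 29·3 + 8·1 + 12·2 + 6·3 + 22·2 = 181
D: 29·2 + 8·0 + 12·0 + 6·0 + 22·0 = 58
F: 29·5 + 8·5 + 12·3 + 6·1 + 22·4 = 315
E: 29·4 + 8·4 + 12·5 + 6·4 + 22·3 = 298
A: 29·0 + 8·3 + 12·4 + 6·5 + 22·5 = 212
B: 29·1 + 8·2 + 12·1 + 6·2 + 22·1 = 91
F has the highest Borda score (315).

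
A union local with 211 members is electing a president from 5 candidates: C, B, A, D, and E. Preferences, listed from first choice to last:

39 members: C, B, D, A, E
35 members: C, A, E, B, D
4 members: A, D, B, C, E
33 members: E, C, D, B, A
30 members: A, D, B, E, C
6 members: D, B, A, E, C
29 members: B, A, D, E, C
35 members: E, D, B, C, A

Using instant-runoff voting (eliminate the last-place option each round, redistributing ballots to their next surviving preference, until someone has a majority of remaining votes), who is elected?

C

Round 1: C 74, B 29, A 34, D 6, E 68. Eliminate D.
Round 2: C 74, B 35, A 34, E 68. Eliminate A.
Round 3: C 74, B 69, E 68. Eliminate E.
Round 4: C 107, B 104. C has a majority.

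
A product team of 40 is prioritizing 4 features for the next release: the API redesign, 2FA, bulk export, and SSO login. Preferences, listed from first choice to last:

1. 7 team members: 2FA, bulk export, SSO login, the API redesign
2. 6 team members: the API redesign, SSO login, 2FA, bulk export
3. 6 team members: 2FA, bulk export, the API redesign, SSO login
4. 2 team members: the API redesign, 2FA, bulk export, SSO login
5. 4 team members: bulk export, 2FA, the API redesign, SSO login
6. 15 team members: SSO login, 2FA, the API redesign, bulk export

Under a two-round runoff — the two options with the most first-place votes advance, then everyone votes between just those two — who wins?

Round 1 first-place votes: the API redesign 8, 2FA 13, bulk export 4, SSO login 15.
SSO login and 2FA advance.
Runoff: SSO login is preferred to 2FA by 21 voters; 2FA by 19.
SSO login wins the runoff.

SSO login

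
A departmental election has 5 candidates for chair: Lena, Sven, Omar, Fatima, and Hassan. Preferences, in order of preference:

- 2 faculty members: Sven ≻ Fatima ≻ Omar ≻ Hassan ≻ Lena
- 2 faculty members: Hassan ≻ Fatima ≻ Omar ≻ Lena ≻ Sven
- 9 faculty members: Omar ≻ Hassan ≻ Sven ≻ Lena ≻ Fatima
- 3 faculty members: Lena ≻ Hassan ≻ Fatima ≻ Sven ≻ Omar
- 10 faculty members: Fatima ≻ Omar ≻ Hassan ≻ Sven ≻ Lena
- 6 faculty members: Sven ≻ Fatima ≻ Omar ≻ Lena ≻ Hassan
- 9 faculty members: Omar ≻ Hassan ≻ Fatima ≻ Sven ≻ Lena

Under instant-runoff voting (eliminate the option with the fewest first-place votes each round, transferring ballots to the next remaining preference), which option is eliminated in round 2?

Round 1: Lena 3, Sven 8, Omar 18, Fatima 10, Hassan 2. Eliminate Hassan.
Round 2: Lena 3, Sven 8, Omar 18, Fatima 12. Eliminate Lena.

Lena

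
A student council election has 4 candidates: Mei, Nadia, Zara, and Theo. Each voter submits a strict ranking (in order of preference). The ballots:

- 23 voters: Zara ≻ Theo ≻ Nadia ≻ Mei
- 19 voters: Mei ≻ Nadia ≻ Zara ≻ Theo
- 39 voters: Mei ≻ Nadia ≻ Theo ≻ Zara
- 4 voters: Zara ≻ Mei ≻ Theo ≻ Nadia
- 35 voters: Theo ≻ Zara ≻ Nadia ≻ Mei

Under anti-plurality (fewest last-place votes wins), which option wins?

Nadia

Last-place votes: Mei 58, Nadia 4, Zara 39, Theo 19.
Nadia is ranked last by the fewest voters, so Nadia wins.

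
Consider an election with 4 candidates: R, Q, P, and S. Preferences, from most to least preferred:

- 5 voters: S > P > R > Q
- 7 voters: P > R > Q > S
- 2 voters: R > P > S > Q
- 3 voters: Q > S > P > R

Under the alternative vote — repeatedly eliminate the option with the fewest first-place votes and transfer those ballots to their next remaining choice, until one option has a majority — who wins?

Round 1: R 2, Q 3, P 7, S 5. Eliminate R.
Round 2: Q 3, P 9, S 5. P has a majority.

P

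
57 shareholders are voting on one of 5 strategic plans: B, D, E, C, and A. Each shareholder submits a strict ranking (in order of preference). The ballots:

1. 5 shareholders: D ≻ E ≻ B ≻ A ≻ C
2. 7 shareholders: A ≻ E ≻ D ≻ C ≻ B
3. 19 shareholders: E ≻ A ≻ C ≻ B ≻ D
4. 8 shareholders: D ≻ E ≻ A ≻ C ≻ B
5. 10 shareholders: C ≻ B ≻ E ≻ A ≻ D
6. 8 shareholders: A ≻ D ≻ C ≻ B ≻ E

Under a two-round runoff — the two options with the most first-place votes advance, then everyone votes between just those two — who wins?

Round 1 first-place votes: B 0, D 13, E 19, C 10, A 15.
E and A advance.
Runoff: E is preferred to A by 42 voters; A by 15.
E wins the runoff.

E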